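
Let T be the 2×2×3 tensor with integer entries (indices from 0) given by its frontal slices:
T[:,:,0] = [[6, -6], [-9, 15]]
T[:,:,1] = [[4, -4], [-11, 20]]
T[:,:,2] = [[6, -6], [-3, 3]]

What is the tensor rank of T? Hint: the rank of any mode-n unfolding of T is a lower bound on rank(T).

2

Lower bound: the mode-1 unfolding of T (rows indexed by i, columns by (j,k) = (0,0), (0,1), (0,2), (1,0), (1,1), (1,2)) is [[6, 4, 6, -6, -4, -6], [-9, -11, -3, 15, 20, 3]].
There the 2×2 minor on rows i ∈ {0, 1}, columns (j,k) ∈ {(0,0), (0,1)} is det [[6, 4], [-9, -11]] = -30 ≠ 0, so this unfolding has rank ≥ 2; CP rank is at least every unfolding rank, so rank(T) ≥ 2. (Flattening ranks never certify an upper bound on CP rank; for that we must actually write T with 2 rank-1 terms.)
Upper bound — finding two terms. Write S_k = T[:,:,k] for the frontal slices: S₀ = [[6, -6], [-9, 15]], S₁ = [[4, -4], [-11, 20]], S₂ = [[6, -6], [-3, 3]].
If T = a₁ ⊗ b₁ ⊗ c₁ + a₂ ⊗ b₂ ⊗ c₂ then each S_k = c₁[k]·a₁b₁ᵀ + c₂[k]·a₂b₂ᵀ. S₀ and S₁ are linearly independent, so a₁b₁ᵀ and a₂b₂ᵀ must span the same plane of matrices: they are the rank-1 matrices of the form x·S₀ + y·S₁.
det(x·S₀ + y·S₁) is 36·x² + 78·xy + 36·y² = 6·(2·x + 3·y)(3·x + 2·y), vanishing at (x:y) = (3:-2) and (2:-3).
M₁ = 3·S₀ − 2·S₁ = [[10, -10], [-5, 5]] = 5·[2, -1][1, -1]ᵀ and M₂ = 2·S₀ − 3·S₁ = [[0, 0], [15, -30]] = 15·[0, 1][1, -2]ᵀ, so take a₁ = [2, -1], b₁ = [1, -1], a₂ = [0, 1], b₂ = [1, -2].
Each slice is an integer combination of E₁ = a₁b₁ᵀ and E₂ = a₂b₂ᵀ: S₀ = 3·E₁ − 6·E₂, S₁ = 2·E₁ − 9·E₂, S₂ = 3·E₁; reading off coefficients, c₁ = [3, 2, 3] and c₂ = [-6, -9, 0].
Hence T = [2, -1] ⊗ [1, -1] ⊗ [3, 2, 3] + [0, 1] ⊗ [1, -2] ⊗ [-6, -9, 0], so rank(T) ≤ 2.
These bounds meet, so rank(T) = 2.
Check entry T[0,1,2] = -6: (2)·(-1)·(3) + (0)·(-2)·(0) = -6.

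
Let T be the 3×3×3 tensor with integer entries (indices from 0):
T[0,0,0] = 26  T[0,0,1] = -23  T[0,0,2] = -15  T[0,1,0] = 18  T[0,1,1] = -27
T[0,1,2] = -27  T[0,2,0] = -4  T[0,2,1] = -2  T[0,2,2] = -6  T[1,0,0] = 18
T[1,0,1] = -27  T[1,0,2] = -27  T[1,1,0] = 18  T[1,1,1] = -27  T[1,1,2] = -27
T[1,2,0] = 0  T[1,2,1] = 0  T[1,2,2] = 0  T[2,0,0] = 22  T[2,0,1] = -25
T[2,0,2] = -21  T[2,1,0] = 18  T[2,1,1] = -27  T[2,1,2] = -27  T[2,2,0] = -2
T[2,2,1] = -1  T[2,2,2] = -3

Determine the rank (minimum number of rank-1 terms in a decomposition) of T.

Lower bound: in the mode-3 unfolding of T (rows indexed by k, columns by (i,j)) the 2×2 minor on rows k ∈ {0, 1}, columns (i,j) ∈ {(0,0), (0,1)} is det [[26, 18], [-23, -27]] = -288 ≠ 0, so that unfolding has rank ≥ 2 and hence rank(T) ≥ 2 (CP rank is at least every unfolding rank, though it can be larger).
Upper bound: with S_k = T[:,:,k], the two rank-1 terms a₁b₁ᵀ, a₂b₂ᵀ are the rank-1 members of the pencil x·S₀ + y·S₁.
The 2×2 minor of x·S₀ + y·S₁ on rows {0,1}, columns {0,1} is 144·x² − 144·xy − 108·y² = 36·(2·x − 3·y)(2·x + y), vanishing at (x:y) = (3:2) and (1:-2).
M₁ = 3·S₀ + 2·S₁ = [[32, 0, -16], [0, 0, 0], [16, 0, -8]] = 8·(2, 0, 1)(2, 0, -1)ᵀ and M₂ = S₀ − 2·S₁ = [[72, 72, 0], [72, 72, 0], [72, 72, 0]] = 72·(1, 1, 1)(1, 1, 0)ᵀ, so take a₁ = (2, 0, 1), b₁ = (2, 0, -1), a₂ = (1, 1, 1), b₂ = (1, 1, 0).
Each slice is an integer combination of E₁ = a₁b₁ᵀ and E₂ = a₂b₂ᵀ: S₀ = 2·E₁ + 18·E₂, S₁ = E₁ − 27·E₂, S₂ = 3·E₁ − 27·E₂; reading off coefficients, c₁ = (2, 1, 3) and c₂ = (18, -27, -27).
Hence T = (2, 0, 1) ⊗ (2, 0, -1) ⊗ (2, 1, 3) + (1, 1, 1) ⊗ (1, 1, 0) ⊗ (18, -27, -27), so rank(T) ≤ 2.
These bounds meet, so rank(T) = 2.

2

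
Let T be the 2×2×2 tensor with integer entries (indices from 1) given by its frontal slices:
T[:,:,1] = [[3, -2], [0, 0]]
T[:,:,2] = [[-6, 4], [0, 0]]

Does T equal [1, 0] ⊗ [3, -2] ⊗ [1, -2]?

Yes

Reconstruct entrywise from the claimed factors. For example, T[2,2,2] = 0 and Σₗ aₗ[2]bₗ[2]cₗ[2] = (0)·(-2)·(-2) = 0; checking all 8 entries, every one matches. The claim holds.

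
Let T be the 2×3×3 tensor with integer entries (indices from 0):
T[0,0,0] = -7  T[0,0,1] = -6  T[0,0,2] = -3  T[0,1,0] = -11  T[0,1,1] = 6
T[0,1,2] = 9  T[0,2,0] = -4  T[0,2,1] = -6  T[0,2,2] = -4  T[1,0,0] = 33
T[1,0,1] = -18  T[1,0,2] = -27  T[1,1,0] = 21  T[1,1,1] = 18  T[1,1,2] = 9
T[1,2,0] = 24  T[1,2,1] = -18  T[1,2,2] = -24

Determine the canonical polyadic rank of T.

2

Lower bound: the mode-1 unfolding of T (rows indexed by i, columns by (j,k) = (0,0), (0,1), (0,2), (1,0), (1,1), (1,2), (2,0), (2,1), (2,2)) is [[-7, -6, -3, -11, 6, 9, -4, -6, -4], [33, -18, -27, 21, 18, 9, 24, -18, -24]].
There the 2×2 minor on rows i ∈ {0, 1}, columns (j,k) ∈ {(0,0), (0,1)} is det [[-7, -6], [33, -18]] = 324 ≠ 0, so this unfolding has rank ≥ 2; CP rank is at least every unfolding rank, so rank(T) ≥ 2. (Unfolding ranks only ever bound the CP rank from below — rank(T) can be strictly larger than all of them — so the matching upper bound has to come from an explicit 2-term decomposition.)
Upper bound — finding two terms. Write S_k = T[:,:,k] for the frontal slices: S₀ = [[-7, -11, -4], [33, 21, 24]], S₁ = [[-6, 6, -6], [-18, 18, -18]], S₂ = [[-3, 9, -4], [-27, 9, -24]].
If T = a₁ ⊗ b₁ ⊗ c₁ + a₂ ⊗ b₂ ⊗ c₂ then each S_k = c₁[k]·a₁b₁ᵀ + c₂[k]·a₂b₂ᵀ. S₀ and S₁ are linearly independent, so a₁b₁ᵀ and a₂b₂ᵀ must span the same plane of matrices: they are the rank-1 matrices of the form x·S₀ + y·S₁.
The 2×2 minor of x·S₀ + y·S₁ on rows {0,1}, columns {0,1} is 216·x² − 648·xy = 216·(x − 3·y)(x), vanishing at (x:y) = (3:1) and (0:1).
M₁ = 3·S₀ + S₁ = [[-27, -27, -18], [81, 81, 54]] = (-9)·[1, -3][3, 3, 2]ᵀ and M₂ = S₁ = [[-6, 6, -6], [-18, 18, -18]] = (-6)·[1, 3][1, -1, 1]ᵀ, so take a₁ = [1, -3], b₁ = [3, 3, 2], a₂ = [1, 3], b₂ = [1, -1, 1].
Each slice is an integer combination of E₁ = a₁b₁ᵀ and E₂ = a₂b₂ᵀ: S₀ = −3·E₁ + 2·E₂, S₁ = −6·E₂, S₂ = E₁ − 6·E₂; reading off coefficients, c₁ = [-3, 0, 1] and c₂ = [2, -6, -6].
Hence T = [1, -3] ⊗ [3, 3, 2] ⊗ [-3, 0, 1] + [1, 3] ⊗ [1, -1, 1] ⊗ [2, -6, -6], so rank(T) ≤ 2.
These bounds meet, so rank(T) = 2.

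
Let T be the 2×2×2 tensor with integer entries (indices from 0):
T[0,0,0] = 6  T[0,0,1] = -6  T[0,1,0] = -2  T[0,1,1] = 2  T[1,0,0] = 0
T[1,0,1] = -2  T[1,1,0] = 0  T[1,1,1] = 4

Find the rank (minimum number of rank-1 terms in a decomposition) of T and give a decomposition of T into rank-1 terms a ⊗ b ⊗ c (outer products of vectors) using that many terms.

rank(T) = 2

Lower bound: in the mode-2 unfolding of T (rows indexed by j, columns by (i,k)) the 2×2 minor on rows j ∈ {0, 1}, columns (i,k) ∈ {(0,0), (1,1)} is det [[6, -2], [-2, 4]] = 20 ≠ 0, so that unfolding has rank ≥ 2 and hence rank(T) ≥ 2 (CP rank is at least every unfolding rank, though it can be larger).
Upper bound: with S_k = T[:,:,k], the two rank-1 terms a₁b₁ᵀ, a₂b₂ᵀ are the rank-1 members of the pencil x·S₀ + y·S₁.
det(x·S₀ + y·S₁) is 20·xy − 20·y² = 20·(x − y)(y), vanishing at (x:y) = (1:1) and (1:0).
M₁ = S₀ + S₁ = [[0, 0], [-2, 4]] = (-2)·[0, 1][1, -2]ᵀ and M₂ = S₀ = [[6, -2], [0, 0]] = 2·[1, 0][3, -1]ᵀ, so take a₁ = [0, 1], b₁ = [1, -2], a₂ = [1, 0], b₂ = [3, -1].
Each slice is an integer combination of E₁ = a₁b₁ᵀ and E₂ = a₂b₂ᵀ: S₀ = 2·E₂, S₁ = −2·E₁ − 2·E₂; reading off coefficients, c₁ = [0, -2] and c₂ = [2, -2].
Hence T = [0, 1] ⊗ [1, -2] ⊗ [0, -2] + [1, 0] ⊗ [3, -1] ⊗ [2, -2], so rank(T) ≤ 2.
These bounds meet, so rank(T) = 2.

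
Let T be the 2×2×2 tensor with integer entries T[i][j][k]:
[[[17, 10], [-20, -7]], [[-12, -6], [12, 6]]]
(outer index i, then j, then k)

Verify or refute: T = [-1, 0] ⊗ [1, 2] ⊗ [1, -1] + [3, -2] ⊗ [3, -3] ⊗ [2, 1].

Yes

Reconstruct entrywise from the claimed factors. For example, T[1,0,1] = -6 and Σₗ aₗ[1]bₗ[0]cₗ[1] = (0)·(1)·(-1) + (-2)·(3)·(1) = -6; checking all 8 entries, every one matches. The claim holds.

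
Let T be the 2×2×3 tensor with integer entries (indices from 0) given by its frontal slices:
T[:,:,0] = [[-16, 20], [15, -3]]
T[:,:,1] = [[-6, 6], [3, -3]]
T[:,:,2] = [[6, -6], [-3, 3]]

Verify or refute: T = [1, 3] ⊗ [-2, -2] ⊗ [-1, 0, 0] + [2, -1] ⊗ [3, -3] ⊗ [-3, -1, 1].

Reconstruct entrywise from the claimed factors. For example, T[0,0,1] = -6 and Σₗ aₗ[0]bₗ[0]cₗ[1] = (1)·(-2)·(0) + (2)·(3)·(-1) = -6; checking all 12 entries, every one matches. The claim holds.

Yes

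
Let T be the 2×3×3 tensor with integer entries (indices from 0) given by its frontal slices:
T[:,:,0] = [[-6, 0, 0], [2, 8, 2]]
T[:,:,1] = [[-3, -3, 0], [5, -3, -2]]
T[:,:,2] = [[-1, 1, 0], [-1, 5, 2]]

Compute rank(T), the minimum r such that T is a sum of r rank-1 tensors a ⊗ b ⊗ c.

3

Lower bound: the mode-2 unfolding of T (rows indexed by j, columns by (i,k) = (0,0), (0,1), (0,2), (1,0), (1,1), (1,2)) is [[-6, -3, -1, 2, 5, -1], [0, -3, 1, 8, -3, 5], [0, 0, 0, 2, -2, 2]].
There the 3×3 minor on rows j ∈ {0, 1, 2}, columns (i,k) ∈ {(0,0), (0,1), (1,0)} is det [[-6, -3, 2], [0, -3, 8], [0, 0, 2]] = 36 ≠ 0, so this unfolding has rank ≥ 3; CP rank is at least every unfolding rank, so rank(T) ≥ 3. (Flattening ranks never certify an upper bound on CP rank; for that we must actually write T with 3 rank-1 terms.)
Upper bound: T is a sum of 3 rank-1 terms, T = [0, 1] ⊗ [0, 2, 1] ⊗ [2, -2, 2] + [1, -1] ⊗ [2, 1, 0] ⊗ [-2, -2, 0] + [1, 1] ⊗ [1, -1, 0] ⊗ [-2, 1, -1] (written with every a and b primitive with positive leading entry and the scale carried by c; CP decompositions are not unique, and this one is verified by expanding entrywise), so rank(T) ≤ 3.
These bounds meet, so rank(T) = 3.
Check entry T[1,1,0] = 8: (1)·(2)·(2) + (-1)·(1)·(-2) + (1)·(-1)·(-2) = 8.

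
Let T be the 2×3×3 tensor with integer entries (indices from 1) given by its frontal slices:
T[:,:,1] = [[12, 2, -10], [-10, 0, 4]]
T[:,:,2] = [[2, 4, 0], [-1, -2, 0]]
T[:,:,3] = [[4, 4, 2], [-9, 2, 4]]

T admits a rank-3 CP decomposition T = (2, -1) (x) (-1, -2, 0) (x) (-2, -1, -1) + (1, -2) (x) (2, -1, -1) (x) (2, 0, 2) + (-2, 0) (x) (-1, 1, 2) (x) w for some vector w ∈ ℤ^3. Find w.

Subtract the known terms from T to get the rank-1 residual R = (-2, 0) (x) (-1, 1, 2) (x) w, so R[i,j,k] = a[i]·b[j]·w[k]. Pick indices with nonzero a[1]·b[1] = (-2)·(-1) = 2. Only the fibre through (1,1,·) is needed: R[1,1,:] = T[1,1,:] − Σₗ aₗ[1]bₗ[1]cₗ = [12, 2, 4] − (2)·(-1)·(-2, -1, -1) − (1)·(2)·(2, 0, 2) = [4, 0, -2]. Then w[k] = R[1,1,k] / 2 for each k, giving w = [4, 0, -2] / 2 = (2, 0, -1).

w = (2, 0, -1)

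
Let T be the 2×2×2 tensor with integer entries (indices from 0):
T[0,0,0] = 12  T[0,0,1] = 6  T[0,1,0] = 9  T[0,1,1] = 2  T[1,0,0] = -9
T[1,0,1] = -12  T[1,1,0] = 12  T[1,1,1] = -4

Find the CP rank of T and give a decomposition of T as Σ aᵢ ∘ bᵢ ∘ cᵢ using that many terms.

Lower bound: in the mode-2 unfolding of T (rows indexed by j, columns by (i,k)) the 2×2 minor on rows j ∈ {0, 1}, columns (i,k) ∈ {(0,0), (0,1)} is det [[12, 6], [9, 2]] = -30 ≠ 0, so that unfolding has rank ≥ 2 and hence rank(T) ≥ 2 (CP rank is at least every unfolding rank, though it can be larger).
Upper bound: with S_k = T[:,:,k], the two rank-1 terms a₁b₁ᵀ, a₂b₂ᵀ are the rank-1 members of the pencil x·S₀ + y·S₁.
det(x·S₀ + y·S₁) is 225·x² + 150·xy = 75·(3·x + 2·y)(x), vanishing at (x:y) = (2:-3) and (0:1).
M₁ = 2·S₀ − 3·S₁ = [[6, 12], [18, 36]] = 6·[1, 3][1, 2]ᵀ and M₂ = S₁ = [[6, 2], [-12, -4]] = 2·[1, -2][3, 1]ᵀ, so take a₁ = [1, 3], b₁ = [1, 2], a₂ = [1, -2], b₂ = [3, 1].
Each slice is an integer combination of E₁ = a₁b₁ᵀ and E₂ = a₂b₂ᵀ: S₀ = 3·E₁ + 3·E₂, S₁ = 2·E₂; reading off coefficients, c₁ = [3, 0] and c₂ = [3, 2].
Hence T = [1, 3] ∘ [1, 2] ∘ [3, 0] + [1, -2] ∘ [3, 1] ∘ [3, 2], so rank(T) ≤ 2.
These bounds meet, so rank(T) = 2.

rank(T) = 2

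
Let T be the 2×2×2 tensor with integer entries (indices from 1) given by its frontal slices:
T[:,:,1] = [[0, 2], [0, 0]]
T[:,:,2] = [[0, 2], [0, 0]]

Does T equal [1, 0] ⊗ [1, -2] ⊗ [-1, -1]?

No

Reconstruct entry (1,1,1) from the claimed factors: Σₗ aₗ[1]bₗ[1]cₗ[1] = (1)·(1)·(-1) = -1, but T[1,1,1] = 0. The claim is false.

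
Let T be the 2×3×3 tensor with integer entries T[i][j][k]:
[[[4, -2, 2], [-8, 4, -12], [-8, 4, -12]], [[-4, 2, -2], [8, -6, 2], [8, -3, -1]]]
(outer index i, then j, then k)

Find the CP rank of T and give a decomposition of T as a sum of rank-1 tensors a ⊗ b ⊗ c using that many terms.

rank(T) = 3

Lower bound: the mode-2 unfolding of T (rows indexed by j, columns by (i,k) = (0,0), (0,1), (0,2), (1,0), (1,1), (1,2)) is [[4, -2, 2, -4, 2, -2], [-8, 4, -12, 8, -6, 2], [-8, 4, -12, 8, -3, -1]].
There the 3×3 minor on rows j ∈ {0, 1, 2}, columns (i,k) ∈ {(0,0), (0,2), (1,1)} is det [[4, 2, 2], [-8, -12, -6], [-8, -12, -3]] = -96 ≠ 0, so this unfolding has rank ≥ 3; CP rank is at least every unfolding rank, so rank(T) ≥ 3. (Unfolding ranks only ever bound the CP rank from below — rank(T) can be strictly larger than all of them — so the matching upper bound has to come from an explicit 3-term decomposition.)
Upper bound: T is a sum of 3 rank-1 terms, T = (0, 1) ⊗ (0, 2, -1) ⊗ (0, -1, 1) + (1, -1) ⊗ (1, -2, -2) ⊗ (4, -2, 2) + (2, 1) ⊗ (0, 1, 1) ⊗ (0, 0, -4) (one valid choice — decompositions are not unique — normalised so each a, b is primitive with positive first nonzero entry; check it by expanding all entries), so rank(T) ≤ 3.
These bounds meet, so rank(T) = 3.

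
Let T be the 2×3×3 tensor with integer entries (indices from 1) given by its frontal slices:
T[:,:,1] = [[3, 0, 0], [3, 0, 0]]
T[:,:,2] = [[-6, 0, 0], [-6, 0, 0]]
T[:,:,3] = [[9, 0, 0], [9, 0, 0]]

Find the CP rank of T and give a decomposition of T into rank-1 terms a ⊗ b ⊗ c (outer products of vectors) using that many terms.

Lower bound: T ≠ 0 (e.g. T[1,1,1] = 3), so rank(T) ≥ 1.
Upper bound: the mode-1 fibre T[:,1,1] = [3, 3] gives a = [1, 1] (primitive direction); the mode-2 fibre T[1,:,1] = [3, 0, 0] gives b = [1, 0, 0]; then c[k] = T[1,1,k] / (a[1]·b[1]) = [3, -6, 9] / 1 = [3, -6, 9].
Expanding [1, 1] ⊗ [1, 0, 0] ⊗ [3, -6, 9] reproduces all 18 entries of T, so T = [1, 1] ⊗ [1, 0, 0] ⊗ [3, -6, 9] and rank(T) ≤ 1.
These bounds meet, so rank(T) = 1.

rank(T) = 1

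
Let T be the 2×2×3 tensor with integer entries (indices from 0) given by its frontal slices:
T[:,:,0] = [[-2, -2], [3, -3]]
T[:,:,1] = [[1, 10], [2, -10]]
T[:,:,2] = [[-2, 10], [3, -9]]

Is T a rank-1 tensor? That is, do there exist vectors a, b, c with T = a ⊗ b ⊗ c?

No

The mode-3 unfolding of T (rows indexed by k, columns by (i,j) = (0,0), (0,1), (1,0), (1,1)) is [[-2, -2, 3, -3], [1, 10, 2, -10], [-2, 10, 3, -9]].
There the 3×3 minor on rows k ∈ {0, 1, 2}, columns (i,j) ∈ {(0,0), (0,1), (1,0)} is det [[-2, -2, 3], [1, 10, 2], [-2, 10, 3]] = 84 ≠ 0, so this unfolding has rank ≥ 3; CP rank is at least every unfolding rank, so rank(T) ≥ 3.
In particular rank(T) ≥ 3 > 1, so T is not rank-1.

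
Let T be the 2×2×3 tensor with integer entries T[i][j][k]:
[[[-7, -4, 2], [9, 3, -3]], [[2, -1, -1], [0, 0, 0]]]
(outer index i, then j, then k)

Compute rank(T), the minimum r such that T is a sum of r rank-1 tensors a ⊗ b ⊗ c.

2

Lower bound: in the mode-1 unfolding of T (rows indexed by i, columns by (j,k)) the 2×2 minor on rows i ∈ {0, 1}, columns (j,k) ∈ {(0,0), (0,1)} is det [[-7, -4], [2, -1]] = 15 ≠ 0, so that unfolding has rank ≥ 2 and hence rank(T) ≥ 2 (CP rank is at least every unfolding rank, though it can be larger).
Upper bound: with S_k = T[:,:,k], the two rank-1 terms a₁b₁ᵀ, a₂b₂ᵀ are the rank-1 members of the pencil x·S₀ + y·S₁.
det(x·S₀ + y·S₁) is −18·x² + 3·xy + 3·y² = (-3)·(2·x − y)(3·x + y), vanishing at (x:y) = (1:2) and (1:-3).
M₁ = S₀ + 2·S₁ = [[-15, 15], [0, 0]] = (-15)·[1, 0][1, -1]ᵀ and M₂ = S₀ − 3·S₁ = [[5, 0], [5, 0]] = 5·[1, 1][1, 0]ᵀ, so take a₁ = [1, 0], b₁ = [1, -1], a₂ = [1, 1], b₂ = [1, 0].
Each slice is an integer combination of E₁ = a₁b₁ᵀ and E₂ = a₂b₂ᵀ: S₀ = −9·E₁ + 2·E₂, S₁ = −3·E₁ − E₂, S₂ = 3·E₁ − E₂; reading off coefficients, c₁ = [-9, -3, 3] and c₂ = [2, -1, -1].
Hence T = [1, 0] ⊗ [1, -1] ⊗ [-9, -3, 3] + [1, 1] ⊗ [1, 0] ⊗ [2, -1, -1], so rank(T) ≤ 2.
These bounds meet, so rank(T) = 2.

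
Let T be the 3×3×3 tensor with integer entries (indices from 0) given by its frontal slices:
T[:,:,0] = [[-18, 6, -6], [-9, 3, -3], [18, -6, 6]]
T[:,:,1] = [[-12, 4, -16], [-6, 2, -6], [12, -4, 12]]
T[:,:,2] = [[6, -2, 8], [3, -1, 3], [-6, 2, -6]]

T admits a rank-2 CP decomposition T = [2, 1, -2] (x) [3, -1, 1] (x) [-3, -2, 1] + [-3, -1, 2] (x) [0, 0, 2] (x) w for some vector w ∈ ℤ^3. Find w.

Subtract the known terms from T to get the rank-1 residual R = [-3, -1, 2] (x) [0, 0, 2] (x) w, so R[i,j,k] = a[i]·b[j]·w[k]. Pick indices with nonzero a[0]·b[2] = (-3)·(2) = -6. Only the fibre through (0,2,·) is needed: R[0,2,:] = T[0,2,:] − Σₗ aₗ[0]bₗ[2]cₗ = [-6, -16, 8] − (2)·(1)·[-3, -2, 1] = [0, -12, 6]. Then w[k] = R[0,2,k] / -6 for each k, giving w = [0, -12, 6] / -6 = [0, 2, -1].

w = [0, 2, -1]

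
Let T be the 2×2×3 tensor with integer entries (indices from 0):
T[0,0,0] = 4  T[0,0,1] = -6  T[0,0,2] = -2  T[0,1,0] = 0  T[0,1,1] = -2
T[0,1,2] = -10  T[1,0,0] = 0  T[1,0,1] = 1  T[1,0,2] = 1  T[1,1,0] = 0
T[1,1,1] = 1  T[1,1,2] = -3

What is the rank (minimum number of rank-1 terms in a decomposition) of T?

Lower bound: the mode-3 unfolding of T (rows indexed by k, columns by (i,j) = (0,0), (0,1), (1,0), (1,1)) is [[4, 0, 0, 0], [-6, -2, 1, 1], [-2, -10, 1, -3]].
There the 3×3 minor on rows k ∈ {0, 1, 2}, columns (i,j) ∈ {(0,0), (0,1), (1,0)} is det [[4, 0, 0], [-6, -2, 1], [-2, -10, 1]] = 32 ≠ 0, so this unfolding has rank ≥ 3; CP rank is at least every unfolding rank, so rank(T) ≥ 3. (This is only a lower bound: in general the CP rank may exceed every unfolding rank, so we still need to exhibit 3 rank-1 terms summing to T.)
Upper bound: T is a sum of 3 rank-1 terms, T = (1, 0) ⊗ (1, 0) ⊗ (4, -4, 0) + (2, -1) ⊗ (1, 1) ⊗ (0, -1, -1) + (2, 1) ⊗ (0, 1) ⊗ (0, 0, -4) (written with every a and b primitive with positive leading entry and the scale carried by c; CP decompositions are not unique, and this one is verified by expanding entrywise), so rank(T) ≤ 3.
These bounds meet, so rank(T) = 3.

3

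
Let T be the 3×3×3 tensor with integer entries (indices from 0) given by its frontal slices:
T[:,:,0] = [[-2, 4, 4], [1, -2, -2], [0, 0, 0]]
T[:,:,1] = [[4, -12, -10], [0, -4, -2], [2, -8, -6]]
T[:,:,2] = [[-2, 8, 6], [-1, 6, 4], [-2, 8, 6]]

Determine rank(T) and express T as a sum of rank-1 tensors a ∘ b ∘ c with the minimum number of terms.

rank(T) = 3

Lower bound: the mode-1 unfolding of T (rows indexed by i, columns by (j,k) = (0,0), (0,1), (0,2), (1,0), (1,1), (1,2), (2,0), (2,1), (2,2)) is [[-2, 4, -2, 4, -12, 8, 4, -10, 6], [1, 0, -1, -2, -4, 6, -2, -2, 4], [0, 2, -2, 0, -8, 8, 0, -6, 6]].
There the 3×3 minor on rows i ∈ {0, 1, 2}, columns (j,k) ∈ {(0,0), (0,1), (1,1)} is det [[-2, 4, -12], [1, 0, -4], [0, 2, -8]] = -8 ≠ 0, so this unfolding has rank ≥ 3; CP rank is at least every unfolding rank, so rank(T) ≥ 3. (Flattening ranks never certify an upper bound on CP rank; for that we must actually write T with 3 rank-1 terms.)
Upper bound: T is a sum of 3 rank-1 terms, T = [0, 1, 1] ∘ [1, 0, -1] ∘ [0, 2, -2] + [1, 2, 2] ∘ [0, 2, 1] ∘ [0, -2, 2] + [2, -1, 0] ∘ [1, -2, -2] ∘ [-1, 2, -1] (one valid choice — decompositions are not unique — normalised so each a, b is primitive with positive first nonzero entry; check it by expanding all entries), so rank(T) ≤ 3.
These bounds meet, so rank(T) = 3.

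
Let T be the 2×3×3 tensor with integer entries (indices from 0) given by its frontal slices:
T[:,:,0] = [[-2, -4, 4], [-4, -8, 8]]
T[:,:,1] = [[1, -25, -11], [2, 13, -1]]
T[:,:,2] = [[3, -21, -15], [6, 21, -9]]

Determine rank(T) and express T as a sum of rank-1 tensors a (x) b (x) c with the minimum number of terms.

rank(T) = 2

Lower bound: the mode-3 unfolding of T (rows indexed by k, columns by (i,j) = (0,0), (0,1), (0,2), (1,0), (1,1), (1,2)) is [[-2, -4, 4, -4, -8, 8], [1, -25, -11, 2, 13, -1], [3, -21, -15, 6, 21, -9]].
There the 2×2 minor on rows k ∈ {0, 1}, columns (i,j) ∈ {(0,0), (0,1)} is det [[-2, -4], [1, -25]] = 54 ≠ 0, so this unfolding has rank ≥ 2; CP rank is at least every unfolding rank, so rank(T) ≥ 2. (This is only a lower bound: in general the CP rank may exceed every unfolding rank, so we still need to exhibit 2 rank-1 terms summing to T.)
Upper bound — finding two terms. Write S_k = T[:,:,k] for the frontal slices: S₀ = [[-2, -4, 4], [-4, -8, 8]], S₁ = [[1, -25, -11], [2, 13, -1]], S₂ = [[3, -21, -15], [6, 21, -9]].
If T = a₁ (x) b₁ (x) c₁ + a₂ (x) b₂ (x) c₂ then each S_k = c₁[k]·a₁b₁ᵀ + c₂[k]·a₂b₂ᵀ. S₀ and S₁ are linearly independent, so a₁b₁ᵀ and a₂b₂ᵀ must span the same plane of matrices: they are the rank-1 matrices of the form x·S₀ + y·S₁.
The 2×2 minor of x·S₀ + y·S₁ on rows {0,1}, columns {0,1} is −126·xy + 63·y² = (-63)·(2·x − y)(y), vanishing at (x:y) = (1:2) and (1:0).
M₁ = S₀ + 2·S₁ = [[0, -54, -18], [0, 18, 6]] = (-6)·[3, -1][0, 3, 1]ᵀ and M₂ = S₀ = [[-2, -4, 4], [-4, -8, 8]] = (-2)·[1, 2][1, 2, -2]ᵀ, so take a₁ = [3, -1], b₁ = [0, 3, 1], a₂ = [1, 2], b₂ = [1, 2, -2].
Each slice is an integer combination of E₁ = a₁b₁ᵀ and E₂ = a₂b₂ᵀ: S₀ = −2·E₂, S₁ = −3·E₁ + E₂, S₂ = −3·E₁ + 3·E₂; reading off coefficients, c₁ = [0, -3, -3] and c₂ = [-2, 1, 3].
Hence T = [3, -1] (x) [0, 3, 1] (x) [0, -3, -3] + [1, 2] (x) [1, 2, -2] (x) [-2, 1, 3], so rank(T) ≤ 2.
These bounds meet, so rank(T) = 2.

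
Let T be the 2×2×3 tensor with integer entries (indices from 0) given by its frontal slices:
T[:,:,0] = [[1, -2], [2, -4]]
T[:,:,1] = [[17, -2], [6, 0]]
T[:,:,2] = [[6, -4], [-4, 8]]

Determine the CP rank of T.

Lower bound: the mode-3 unfolding of T (rows indexed by k, columns by (i,j) = (0,0), (0,1), (1,0), (1,1)) is [[1, -2, 2, -4], [17, -2, 6, 0], [6, -4, -4, 8]].
There the 3×3 minor on rows k ∈ {0, 1, 2}, columns (i,j) ∈ {(0,0), (0,1), (1,0)} is det [[1, -2, 2], [17, -2, 6], [6, -4, -4]] = -288 ≠ 0, so this unfolding has rank ≥ 3; CP rank is at least every unfolding rank, so rank(T) ≥ 3. (Flattening ranks never certify an upper bound on CP rank; for that we must actually write T with 3 rank-1 terms.)
Upper bound: T is a sum of 3 rank-1 terms, T = (1, 0) (x) (1, -1) (x) (0, 8, 8) + (1, 2) (x) (1, -2) (x) (1, 1, -2) + (2, 1) (x) (1, 1) (x) (0, 4, 0) (one valid choice — decompositions are not unique — normalised so each a, b is primitive with positive first nonzero entry; check it by expanding all entries), so rank(T) ≤ 3.
These bounds meet, so rank(T) = 3.
Check entry T[1,0,2] = -4: (0)·(1)·(8) + (2)·(1)·(-2) + (1)·(1)·(0) = -4.

3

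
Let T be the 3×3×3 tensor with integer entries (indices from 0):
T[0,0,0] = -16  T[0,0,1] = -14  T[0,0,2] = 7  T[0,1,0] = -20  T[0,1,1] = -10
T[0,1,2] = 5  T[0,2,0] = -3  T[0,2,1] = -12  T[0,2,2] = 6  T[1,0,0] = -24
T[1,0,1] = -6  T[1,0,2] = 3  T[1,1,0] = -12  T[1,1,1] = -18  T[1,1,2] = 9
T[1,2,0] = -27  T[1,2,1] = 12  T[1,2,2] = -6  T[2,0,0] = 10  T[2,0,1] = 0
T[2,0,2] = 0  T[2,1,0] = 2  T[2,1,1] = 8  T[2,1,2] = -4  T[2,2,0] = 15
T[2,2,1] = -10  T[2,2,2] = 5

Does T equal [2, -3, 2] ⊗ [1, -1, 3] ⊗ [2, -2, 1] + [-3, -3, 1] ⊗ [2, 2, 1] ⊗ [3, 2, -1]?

Reconstruct entry (0,0,0) from the claimed factors: Σₗ aₗ[0]bₗ[0]cₗ[0] = (2)·(1)·(2) + (-3)·(2)·(3) = -14, but T[0,0,0] = -16. The claim is false.

No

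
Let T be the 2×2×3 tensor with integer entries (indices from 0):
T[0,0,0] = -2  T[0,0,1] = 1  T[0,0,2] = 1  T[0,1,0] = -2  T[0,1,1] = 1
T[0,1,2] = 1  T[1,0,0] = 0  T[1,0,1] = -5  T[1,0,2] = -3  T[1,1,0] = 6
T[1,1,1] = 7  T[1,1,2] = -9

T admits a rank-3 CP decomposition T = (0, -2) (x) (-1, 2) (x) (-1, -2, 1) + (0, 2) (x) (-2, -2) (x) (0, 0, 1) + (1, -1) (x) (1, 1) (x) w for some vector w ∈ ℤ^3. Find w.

Subtract the known terms from T to get the rank-1 residual R = (1, -1) (x) (1, 1) (x) w, so R[i,j,k] = a[i]·b[j]·w[k]. Pick indices with nonzero a[0]·b[0] = (1)·(1) = 1. Only the fibre through (0,0,·) is needed: R[0,0,:] = T[0,0,:] − Σₗ aₗ[0]bₗ[0]cₗ = [-2, 1, 1] − (0)·(-1)·(-1, -2, 1) − (0)·(-2)·(0, 0, 1) = [-2, 1, 1]. Then w[k] = R[0,0,k] / 1 for each k, giving w = [-2, 1, 1] / 1 = (-2, 1, 1).

w = (-2, 1, 1)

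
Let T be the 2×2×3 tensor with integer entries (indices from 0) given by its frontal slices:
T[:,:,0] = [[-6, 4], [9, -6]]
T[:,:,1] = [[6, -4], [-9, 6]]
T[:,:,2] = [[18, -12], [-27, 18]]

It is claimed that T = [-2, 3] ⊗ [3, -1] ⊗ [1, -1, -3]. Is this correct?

No

Reconstruct entry (0,1,0) from the claimed factors: Σₗ aₗ[0]bₗ[1]cₗ[0] = (-2)·(-1)·(1) = 2, but T[0,1,0] = 4. The claim is false.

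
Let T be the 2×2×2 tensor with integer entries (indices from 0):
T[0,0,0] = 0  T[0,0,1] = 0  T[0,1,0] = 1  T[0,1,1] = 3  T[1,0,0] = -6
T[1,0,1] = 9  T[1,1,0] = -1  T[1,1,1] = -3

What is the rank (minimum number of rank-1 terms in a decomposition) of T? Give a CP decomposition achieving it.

rank(T) = 2

Lower bound: the mode-3 unfolding of T (rows indexed by k, columns by (i,j) = (0,0), (0,1), (1,0), (1,1)) is [[0, 1, -6, -1], [0, 3, 9, -3]].
There the 2×2 minor on rows k ∈ {0, 1}, columns (i,j) ∈ {(0,1), (1,0)} is det [[1, -6], [3, 9]] = 27 ≠ 0, so this unfolding has rank ≥ 2; CP rank is at least every unfolding rank, so rank(T) ≥ 2. (Flattening ranks never certify an upper bound on CP rank; for that we must actually write T with 2 rank-1 terms.)
Upper bound — finding two terms. Write S_k = T[:,:,k] for the frontal slices: S₀ = [[0, 1], [-6, -1]], S₁ = [[0, 3], [9, -3]].
If T = a₁ ⊗ b₁ ⊗ c₁ + a₂ ⊗ b₂ ⊗ c₂ then each S_k = c₁[k]·a₁b₁ᵀ + c₂[k]·a₂b₂ᵀ. S₀ and S₁ are linearly independent, so a₁b₁ᵀ and a₂b₂ᵀ must span the same plane of matrices: they are the rank-1 matrices of the form x·S₀ + y·S₁.
det(x·S₀ + y·S₁) is 6·x² + 9·xy − 27·y² = 3·(2·x − 3·y)(x + 3·y), vanishing at (x:y) = (3:2) and (3:-1).
M₁ = 3·S₀ + 2·S₁ = [[0, 9], [0, -9]] = 9·(1, -1)(0, 1)ᵀ and M₂ = 3·S₀ − S₁ = [[0, 0], [-27, 0]] = (-27)·(0, 1)(1, 0)ᵀ, so take a₁ = (1, -1), b₁ = (0, 1), a₂ = (0, 1), b₂ = (1, 0).
Each slice is an integer combination of E₁ = a₁b₁ᵀ and E₂ = a₂b₂ᵀ: S₀ = E₁ − 6·E₂, S₁ = 3·E₁ + 9·E₂; reading off coefficients, c₁ = (1, 3) and c₂ = (-6, 9).
Hence T = (1, -1) ⊗ (0, 1) ⊗ (1, 3) + (0, 1) ⊗ (1, 0) ⊗ (-6, 9), so rank(T) ≤ 2.
These bounds meet, so rank(T) = 2.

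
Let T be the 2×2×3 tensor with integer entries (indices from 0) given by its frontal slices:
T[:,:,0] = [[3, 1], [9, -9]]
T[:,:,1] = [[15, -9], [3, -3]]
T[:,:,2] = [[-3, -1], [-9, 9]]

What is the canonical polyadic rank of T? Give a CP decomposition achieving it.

rank(T) = 2

Lower bound: in the mode-2 unfolding of T (rows indexed by j, columns by (i,k)) the 2×2 minor on rows j ∈ {0, 1}, columns (i,k) ∈ {(0,0), (0,1)} is det [[3, 15], [1, -9]] = -42 ≠ 0, so that unfolding has rank ≥ 2 and hence rank(T) ≥ 2 (CP rank is at least every unfolding rank, though it can be larger).
Upper bound: with S_k = T[:,:,k], the two rank-1 terms a₁b₁ᵀ, a₂b₂ᵀ are the rank-1 members of the pencil x·S₀ + y·S₁.
det(x·S₀ + y·S₁) is −36·x² − 66·xy − 18·y² = (-6)·(2·x + 3·y)(3·x + y), vanishing at (x:y) = (3:-2) and (1:-3).
M₁ = 3·S₀ − 2·S₁ = [[-21, 21], [21, -21]] = (-21)·(1, -1)(1, -1)ᵀ and M₂ = S₀ − 3·S₁ = [[-42, 28], [0, 0]] = (-14)·(1, 0)(3, -2)ᵀ, so take a₁ = (1, -1), b₁ = (1, -1), a₂ = (1, 0), b₂ = (3, -2).
Each slice is an integer combination of E₁ = a₁b₁ᵀ and E₂ = a₂b₂ᵀ: S₀ = −9·E₁ + 4·E₂, S₁ = −3·E₁ + 6·E₂, S₂ = 9·E₁ − 4·E₂; reading off coefficients, c₁ = (-9, -3, 9) and c₂ = (4, 6, -4).
Hence T = (1, -1) (x) (1, -1) (x) (-9, -3, 9) + (1, 0) (x) (3, -2) (x) (4, 6, -4), so rank(T) ≤ 2.
These bounds meet, so rank(T) = 2.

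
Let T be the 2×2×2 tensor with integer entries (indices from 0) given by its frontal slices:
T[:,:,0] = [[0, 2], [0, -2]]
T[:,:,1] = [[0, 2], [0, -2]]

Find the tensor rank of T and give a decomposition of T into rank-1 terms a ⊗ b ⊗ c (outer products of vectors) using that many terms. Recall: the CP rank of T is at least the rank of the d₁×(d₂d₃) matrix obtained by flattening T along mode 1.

Lower bound: T ≠ 0 (e.g. T[0,1,0] = 2), so rank(T) ≥ 1.
Upper bound: the mode-1 fibre T[:,1,0] = [2, -2] gives a = [1, -1] (primitive direction); the mode-2 fibre T[0,:,0] = [0, 2] gives b = [0, 1]; then c[k] = T[0,1,k] / (a[0]·b[1]) = [2, 2] / 1 = [2, 2].
Expanding [1, -1] ⊗ [0, 1] ⊗ [2, 2] reproduces all 8 entries of T, so T = [1, -1] ⊗ [0, 1] ⊗ [2, 2] and rank(T) ≤ 1.
These bounds meet, so rank(T) = 1.

rank(T) = 1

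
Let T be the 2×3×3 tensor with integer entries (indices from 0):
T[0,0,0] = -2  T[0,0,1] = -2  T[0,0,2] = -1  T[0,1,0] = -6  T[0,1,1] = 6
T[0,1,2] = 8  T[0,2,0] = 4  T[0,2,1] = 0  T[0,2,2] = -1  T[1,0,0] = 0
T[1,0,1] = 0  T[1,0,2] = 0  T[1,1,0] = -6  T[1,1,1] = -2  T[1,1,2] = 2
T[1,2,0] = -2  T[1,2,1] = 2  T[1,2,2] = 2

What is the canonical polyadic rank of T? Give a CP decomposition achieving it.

Lower bound: the mode-2 unfolding of T (rows indexed by j, columns by (i,k) = (0,0), (0,1), (0,2), (1,0), (1,1), (1,2)) is [[-2, -2, -1, 0, 0, 0], [-6, 6, 8, -6, -2, 2], [4, 0, -1, -2, 2, 2]].
There the 3×3 minor on rows j ∈ {0, 1, 2}, columns (i,k) ∈ {(0,0), (0,1), (0,2)} is det [[-2, -2, -1], [-6, 6, 8], [4, 0, -1]] = -16 ≠ 0, so this unfolding has rank ≥ 3; CP rank is at least every unfolding rank, so rank(T) ≥ 3. (This is only a lower bound: in general the CP rank may exceed every unfolding rank, so we still need to exhibit 3 rank-1 terms summing to T.)
Upper bound: T is a sum of 3 rank-1 terms, T = [1, -1] ⊗ [0, 1, -1] ⊗ [-2, 2, 2] + [1, 0] ⊗ [1, -2, -1] ⊗ [-2, -2, -1] + [1, 1] ⊗ [0, 1, 0] ⊗ [-8, 0, 4] (written with every a and b primitive with positive leading entry and the scale carried by c; CP decompositions are not unique, and this one is verified by expanding entrywise), so rank(T) ≤ 3.
These bounds meet, so rank(T) = 3.

rank(T) = 3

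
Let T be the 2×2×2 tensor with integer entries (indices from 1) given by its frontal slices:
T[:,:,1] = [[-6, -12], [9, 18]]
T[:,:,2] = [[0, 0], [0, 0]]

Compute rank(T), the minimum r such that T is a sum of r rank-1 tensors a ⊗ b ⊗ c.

1

Lower bound: T ≠ 0 (e.g. T[1,1,1] = -6), so rank(T) ≥ 1.
Upper bound: if T = a ⊗ b ⊗ c then every fibre of T is a multiple of the corresponding factor, so read the factors off the fibres through the nonzero entry T[1,1,1] = -6.
The mode-1 fibre T[:,1,1] = [-6, 9] gives a = [2, -3] (primitive direction); the mode-2 fibre T[1,:,1] = [-6, -12] gives b = [1, 2]; then c[k] = T[1,1,k] / (a[1]·b[1]) = [-6, 0] / 2 = [-3, 0].
Expanding [2, -3] ⊗ [1, 2] ⊗ [-3, 0] reproduces all 8 entries of T, so T = [2, -3] ⊗ [1, 2] ⊗ [-3, 0] and rank(T) ≤ 1.
These bounds meet, so rank(T) = 1.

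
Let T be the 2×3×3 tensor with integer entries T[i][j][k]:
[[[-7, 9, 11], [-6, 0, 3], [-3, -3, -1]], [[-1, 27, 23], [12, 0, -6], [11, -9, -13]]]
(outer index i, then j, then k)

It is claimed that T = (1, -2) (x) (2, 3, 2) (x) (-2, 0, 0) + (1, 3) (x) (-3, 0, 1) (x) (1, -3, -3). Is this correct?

No

Reconstruct entry (0,0,2) from the claimed factors: Σₗ aₗ[0]bₗ[0]cₗ[2] = (1)·(2)·(0) + (1)·(-3)·(-3) = 9, but T[0,0,2] = 11. The claim is false.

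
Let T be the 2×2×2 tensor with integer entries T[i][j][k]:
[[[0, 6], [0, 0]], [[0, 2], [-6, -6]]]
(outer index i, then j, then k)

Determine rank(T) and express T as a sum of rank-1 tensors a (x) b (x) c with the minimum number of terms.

rank(T) = 2

Lower bound: the mode-2 unfolding of T (rows indexed by j, columns by (i,k) = (0,0), (0,1), (1,0), (1,1)) is [[0, 6, 0, 2], [0, 0, -6, -6]].
There the 2×2 minor on rows j ∈ {0, 1}, columns (i,k) ∈ {(0,1), (1,0)} is det [[6, 0], [0, -6]] = -36 ≠ 0, so this unfolding has rank ≥ 2; CP rank is at least every unfolding rank, so rank(T) ≥ 2. (Flattening ranks never certify an upper bound on CP rank; for that we must actually write T with 2 rank-1 terms.)
Upper bound — finding two terms. Write S_k = T[:,:,k] for the frontal slices: S₀ = [[0, 0], [0, -6]], S₁ = [[6, 0], [2, -6]].
If T = a₁ (x) b₁ (x) c₁ + a₂ (x) b₂ (x) c₂ then each S_k = c₁[k]·a₁b₁ᵀ + c₂[k]·a₂b₂ᵀ. S₀ and S₁ are linearly independent, so a₁b₁ᵀ and a₂b₂ᵀ must span the same plane of matrices: they are the rank-1 matrices of the form x·S₀ + y·S₁.
det(x·S₀ + y·S₁) is −36·xy − 36·y² = (-36)·(y)(x + y), vanishing at (x:y) = (1:0) and (1:-1).
M₁ = S₀ = [[0, 0], [0, -6]] = (-6)·[0, 1][0, 1]ᵀ and M₂ = S₀ − S₁ = [[-6, 0], [-2, 0]] = (-2)·[3, 1][1, 0]ᵀ, so take a₁ = [0, 1], b₁ = [0, 1], a₂ = [3, 1], b₂ = [1, 0].
Each slice is an integer combination of E₁ = a₁b₁ᵀ and E₂ = a₂b₂ᵀ: S₀ = −6·E₁, S₁ = −6·E₁ + 2·E₂; reading off coefficients, c₁ = [-6, -6] and c₂ = [0, 2].
Hence T = [0, 1] (x) [0, 1] (x) [-6, -6] + [3, 1] (x) [1, 0] (x) [0, 2], so rank(T) ≤ 2.
These bounds meet, so rank(T) = 2.
Check entry T[1,1,1] = -6: (1)·(1)·(-6) + (1)·(0)·(2) = -6.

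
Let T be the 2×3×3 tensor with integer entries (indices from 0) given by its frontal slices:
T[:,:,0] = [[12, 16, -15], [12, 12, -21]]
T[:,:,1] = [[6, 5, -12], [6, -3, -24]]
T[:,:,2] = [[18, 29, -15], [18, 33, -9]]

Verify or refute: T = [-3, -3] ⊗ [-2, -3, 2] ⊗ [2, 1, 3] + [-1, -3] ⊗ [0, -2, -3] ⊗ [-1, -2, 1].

Reconstruct entrywise from the claimed factors. For example, T[0,2,0] = -15 and Σₗ aₗ[0]bₗ[2]cₗ[0] = (-3)·(2)·(2) + (-1)·(-3)·(-1) = -15; checking all 18 entries, every one matches. The claim holds.

Yes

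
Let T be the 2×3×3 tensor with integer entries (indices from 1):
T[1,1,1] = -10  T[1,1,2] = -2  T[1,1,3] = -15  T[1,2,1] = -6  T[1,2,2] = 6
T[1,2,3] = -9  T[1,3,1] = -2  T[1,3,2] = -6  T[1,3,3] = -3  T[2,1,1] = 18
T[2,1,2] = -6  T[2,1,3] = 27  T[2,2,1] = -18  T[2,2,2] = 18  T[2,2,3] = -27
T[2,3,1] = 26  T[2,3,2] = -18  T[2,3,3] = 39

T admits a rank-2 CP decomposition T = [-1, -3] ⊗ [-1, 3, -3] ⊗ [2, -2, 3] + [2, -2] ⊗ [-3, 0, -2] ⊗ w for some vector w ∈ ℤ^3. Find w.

w = [2, 0, 3]

Subtract the known terms from T to get the rank-1 residual R = [2, -2] ⊗ [-3, 0, -2] ⊗ w, so R[i,j,k] = a[i]·b[j]·w[k]. Pick indices with nonzero a[1]·b[1] = (2)·(-3) = -6. Only the fibre through (1,1,·) is needed: R[1,1,:] = T[1,1,:] − Σₗ aₗ[1]bₗ[1]cₗ = [-10, -2, -15] − (-1)·(-1)·[2, -2, 3] = [-12, 0, -18]. Then w[k] = R[1,1,k] / -6 for each k, giving w = [-12, 0, -18] / -6 = [2, 0, 3].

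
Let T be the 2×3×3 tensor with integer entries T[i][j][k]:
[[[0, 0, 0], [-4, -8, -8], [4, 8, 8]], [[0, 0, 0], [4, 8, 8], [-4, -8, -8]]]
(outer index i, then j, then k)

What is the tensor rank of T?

Lower bound: T ≠ 0 (e.g. T[0,1,0] = -4), so rank(T) ≥ 1.
Upper bound: if T = a ∘ b ∘ c then every fibre of T is a multiple of the corresponding factor, so read the factors off the fibres through the nonzero entry T[0,1,0] = -4.
The mode-1 fibre T[:,1,0] = [-4, 4] gives a = [1, -1] (primitive direction); the mode-2 fibre T[0,:,0] = [0, -4, 4] gives b = [0, 1, -1]; then c[k] = T[0,1,k] / (a[0]·b[1]) = [-4, -8, -8] / 1 = [-4, -8, -8].
Expanding [1, -1] ∘ [0, 1, -1] ∘ [-4, -8, -8] reproduces all 18 entries of T, so T = [1, -1] ∘ [0, 1, -1] ∘ [-4, -8, -8] and rank(T) ≤ 1.
These bounds meet, so rank(T) = 1.
Check entry T[1,0,0] = 0: (-1)·(0)·(-4) = 0.

1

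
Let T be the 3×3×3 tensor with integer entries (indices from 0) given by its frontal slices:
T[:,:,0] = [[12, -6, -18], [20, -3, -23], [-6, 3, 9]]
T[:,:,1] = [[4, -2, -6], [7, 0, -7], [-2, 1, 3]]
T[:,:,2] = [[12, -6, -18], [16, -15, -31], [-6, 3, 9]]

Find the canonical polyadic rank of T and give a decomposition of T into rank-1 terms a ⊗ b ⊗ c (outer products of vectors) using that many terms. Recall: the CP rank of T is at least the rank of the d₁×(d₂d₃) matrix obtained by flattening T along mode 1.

rank(T) = 2

Lower bound: in the mode-3 unfolding of T (rows indexed by k, columns by (i,j)) the 2×2 minor on rows k ∈ {0, 1}, columns (i,j) ∈ {(0,0), (1,0)} is det [[12, 20], [4, 7]] = 4 ≠ 0, so that unfolding has rank ≥ 2 and hence rank(T) ≥ 2 (CP rank is at least every unfolding rank, though it can be larger).
Upper bound: with S_k = T[:,:,k], the two rank-1 terms a₁b₁ᵀ, a₂b₂ᵀ are the rank-1 members of the pencil x·S₀ + y·S₁.
The 2×2 minor of x·S₀ + y·S₁ on rows {0,1}, columns {0,1} is 84·x² + 70·xy + 14·y² = 14·(2·x + y)(3·x + y), vanishing at (x:y) = (1:-2) and (1:-3).
M₁ = S₀ − 2·S₁ = [[4, -2, -6], [6, -3, -9], [-2, 1, 3]] = [2, 3, -1][2, -1, -3]ᵀ and M₂ = S₀ − 3·S₁ = [[0, 0, 0], [-1, -3, -2], [0, 0, 0]] = −[0, 1, 0][1, 3, 2]ᵀ, so take a₁ = [2, 3, -1], b₁ = [2, -1, -3], a₂ = [0, 1, 0], b₂ = [1, 3, 2].
Each slice is an integer combination of E₁ = a₁b₁ᵀ and E₂ = a₂b₂ᵀ: S₀ = 3·E₁ + 2·E₂, S₁ = E₁ + E₂, S₂ = 3·E₁ − 2·E₂; reading off coefficients, c₁ = [3, 1, 3] and c₂ = [2, 1, -2].
Hence T = [2, 3, -1] ⊗ [2, -1, -3] ⊗ [3, 1, 3] + [0, 1, 0] ⊗ [1, 3, 2] ⊗ [2, 1, -2], so rank(T) ≤ 2.
These bounds meet, so rank(T) = 2.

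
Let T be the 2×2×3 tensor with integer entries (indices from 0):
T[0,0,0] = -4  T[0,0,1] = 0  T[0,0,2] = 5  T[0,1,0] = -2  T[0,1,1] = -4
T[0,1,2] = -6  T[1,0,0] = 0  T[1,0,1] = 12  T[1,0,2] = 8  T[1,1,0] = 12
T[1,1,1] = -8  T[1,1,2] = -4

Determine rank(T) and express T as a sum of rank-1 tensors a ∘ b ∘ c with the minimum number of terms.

rank(T) = 3

Lower bound: the mode-3 unfolding of T (rows indexed by k, columns by (i,j) = (0,0), (0,1), (1,0), (1,1)) is [[-4, -2, 0, 12], [0, -4, 12, -8], [5, -6, 8, -4]].
There the 3×3 minor on rows k ∈ {0, 1, 2}, columns (i,j) ∈ {(0,0), (0,1), (1,0)} is det [[-4, -2, 0], [0, -4, 12], [5, -6, 8]] = -280 ≠ 0, so this unfolding has rank ≥ 3; CP rank is at least every unfolding rank, so rank(T) ≥ 3. (Unfolding ranks only ever bound the CP rank from below — rank(T) can be strictly larger than all of them — so the matching upper bound has to come from an explicit 3-term decomposition.)
Upper bound: T is a sum of 3 rank-1 terms, T = [1, -2] ∘ [1, 2] ∘ [-2, 0, -1] + [1, -1] ∘ [1, 0] ∘ [0, -4, 2] + [1, 2] ∘ [1, -1] ∘ [-2, 4, 4] (one valid choice — decompositions are not unique — normalised so each a, b is primitive with positive first nonzero entry; check it by expanding all entries), so rank(T) ≤ 3.
These bounds meet, so rank(T) = 3.
Check entry T[1,1,0] = 12: (-2)·(2)·(-2) + (-1)·(0)·(0) + (2)·(-1)·(-2) = 12.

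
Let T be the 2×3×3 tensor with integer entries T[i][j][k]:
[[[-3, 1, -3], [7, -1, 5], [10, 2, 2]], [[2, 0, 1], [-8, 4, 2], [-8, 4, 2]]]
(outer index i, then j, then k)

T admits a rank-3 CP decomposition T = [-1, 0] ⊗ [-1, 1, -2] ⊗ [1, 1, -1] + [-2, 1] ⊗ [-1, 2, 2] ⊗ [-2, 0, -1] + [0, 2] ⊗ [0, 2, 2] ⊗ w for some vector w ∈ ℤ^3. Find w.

Subtract the known terms from T to get the rank-1 residual R = [0, 2] ⊗ [0, 2, 2] ⊗ w, so R[i,j,k] = a[i]·b[j]·w[k]. Pick indices with nonzero a[1]·b[1] = (2)·(2) = 4. Only the fibre through (1,1,·) is needed: R[1,1,:] = T[1,1,:] − Σₗ aₗ[1]bₗ[1]cₗ = [-8, 4, 2] − (0)·(1)·[1, 1, -1] − (1)·(2)·[-2, 0, -1] = [-4, 4, 4]. Then w[k] = R[1,1,k] / 4 for each k, giving w = [-4, 4, 4] / 4 = [-1, 1, 1].

w = [-1, 1, 1]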